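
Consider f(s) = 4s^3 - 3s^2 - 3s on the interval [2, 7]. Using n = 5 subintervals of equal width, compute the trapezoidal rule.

2025

Δs = (7 − 2)/5 = 1.
f(2) = 14, f(3) = 72, f(4) = 196, f(5) = 410, f(6) = 738, f(7) = 1204.
T_5 = (Δs/2)·[f(s_0) + 2f(s_1) + ... + 2f(s_{4}) + f(s_5)].
Sum = 2025.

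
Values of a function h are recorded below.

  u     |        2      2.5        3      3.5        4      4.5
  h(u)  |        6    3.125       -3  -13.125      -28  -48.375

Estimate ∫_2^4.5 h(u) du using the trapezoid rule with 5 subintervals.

-31.09375

Δu = 0.5.
T_5 = (0.5/2)·[6 + 2·3.125 + 2·(-3) + 2·(-13.125) + 2·(-28) + (-48.375)] = -31.09375.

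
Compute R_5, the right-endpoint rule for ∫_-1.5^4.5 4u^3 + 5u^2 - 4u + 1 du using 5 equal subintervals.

832.02

Δu = (4.5 − (-1.5))/5 = 1.2.
Right endpoints: -0.3, 0.9, 2.1, 3.3, 4.5.
f(-0.3) = 2.542, f(0.9) = 4.366, f(2.1) = 51.694, f(3.3) = 185.998, f(4.5) = 448.75.
Sum = Δu · [f(-0.3) + f(0.9) + f(2.1) + f(3.3) + f(4.5)].
Sum = 832.02.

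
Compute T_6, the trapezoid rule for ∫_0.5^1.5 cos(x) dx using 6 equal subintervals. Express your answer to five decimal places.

0.51687

Δx = (1.5 − 0.5)/6 = 1/6.
f(0.5) ≈ 0.87758, f(2/3) ≈ 0.78589, f(5/6) ≈ 0.67241, f(1) ≈ 0.54030, f(7/6) ≈ 0.39322, f(4/3) ≈ 0.23524, f(1.5) ≈ 0.07074.
T_6 = (Δx/2)·[f(x_0) + 2f(x_1) + ... + 2f(x_{5}) + f(x_6)].
Sum ≈ 0.51687.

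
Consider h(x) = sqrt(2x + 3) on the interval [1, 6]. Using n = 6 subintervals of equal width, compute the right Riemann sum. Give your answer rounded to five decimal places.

16.30928

Δx = (6 − 1)/6 = 5/6.
Right endpoints: 11/6, 8/3, 3.5, 13/3, 31/6, 6.
h(11/6) ≈ 2.58199, h(8/3) ≈ 2.88675, h(3.5) ≈ 3.16228, h(13/3) ≈ 3.41565, h(31/6) ≈ 3.65148, h(6) ≈ 3.87298.
Sum = Δx · [h(11/6) + h(8/3) + h(3.5) + ...].
Sum ≈ 16.30928.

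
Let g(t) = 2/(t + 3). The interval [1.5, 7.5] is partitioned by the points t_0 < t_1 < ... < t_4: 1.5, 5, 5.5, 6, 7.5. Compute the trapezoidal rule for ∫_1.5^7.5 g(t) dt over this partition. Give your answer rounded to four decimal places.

Subinterval widths: 3.5, 0.5, 0.5, 1.5.
g(1.5) = 4/9, g(5) = 0.25, g(5.5) = 4/17, g(6) = 2/9, g(7.5) = 4/21.
On each subinterval the trapezoid contributes (Δt_i/2)·[g(t_{i-1}) + g(t_i)].
Sum ≈ 1.7605.

1.7605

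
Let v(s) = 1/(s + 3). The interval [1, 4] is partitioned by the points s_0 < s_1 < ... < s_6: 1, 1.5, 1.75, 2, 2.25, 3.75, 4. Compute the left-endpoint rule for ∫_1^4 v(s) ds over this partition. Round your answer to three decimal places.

Subinterval widths: 0.5, 0.25, 0.25, 0.25, 1.5, 0.25.
Left endpoints: 1, 1.5, 1.75, 2, 2.25, 3.75.
v(1) = 0.25, v(1.5) = 2/9, v(1.75) = 4/19, v(2) = 0.2, v(2.25) = 4/21, v(3.75) = 4/27.
Sum = Σ Δs_i · v(s_i).
Sum ≈ 0.606.

0.606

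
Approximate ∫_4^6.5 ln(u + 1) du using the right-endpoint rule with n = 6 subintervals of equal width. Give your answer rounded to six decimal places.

4.648091

Δu = (6.5 − 4)/6 = 5/12.
Right endpoints: 53/12, 29/6, 5.25, 17/3, 73/12, 6.5.
f(53/12) ≈ 1.689481, f(29/6) ≈ 1.763589, f(5.25) ≈ 1.832581, f(17/3) ≈ 1.897120, f(73/12) ≈ 1.957745, f(6.5) ≈ 2.014903.
Sum = Δu · [f(53/12) + f(29/6) + f(5.25) + ...].
Sum ≈ 4.648091.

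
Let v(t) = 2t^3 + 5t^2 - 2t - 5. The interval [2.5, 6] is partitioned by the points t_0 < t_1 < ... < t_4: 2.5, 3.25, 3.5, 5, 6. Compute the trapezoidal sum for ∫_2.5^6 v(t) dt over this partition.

Subinterval widths: 0.75, 0.25, 1.5, 1.
v(2.5) = 52.5, v(3.25) = 109.96875, v(3.5) = 135, v(5) = 360, v(6) = 595.
On each subinterval the trapezoid contributes (Δt_i/2)·[v(t_{i-1}) + v(t_i)].
Sum = 940.296875.

940.296875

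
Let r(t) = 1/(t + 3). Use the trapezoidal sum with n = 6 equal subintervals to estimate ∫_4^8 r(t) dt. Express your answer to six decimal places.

0.452434

Δt = (8 − 4)/6 = 2/3.
r(4) = 1/7, r(14/3) = 3/23, r(16/3) = 0.12, r(6) = 1/9, r(20/3) = 3/29, r(22/3) = 3/31, r(8) = 1/11.
T_6 = (Δt/2)·[r(t_0) + 2r(t_1) + ... + 2r(t_{5}) + r(t_6)].
Sum ≈ 0.452434.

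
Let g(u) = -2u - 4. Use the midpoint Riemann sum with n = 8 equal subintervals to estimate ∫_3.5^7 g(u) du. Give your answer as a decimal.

-50.75

Δu = (7 − 3.5)/8 = 0.4375.
Midpoints: 3.71875, 4.15625, 4.59375, 5.03125, 5.46875, 5.90625, 6.34375, 6.78125.
g(3.71875) = -11.4375, g(4.15625) = -12.3125, g(4.59375) = -13.1875, g(5.03125) = -14.0625, g(5.46875) = -14.9375, g(5.90625) = -15.8125, g(6.34375) = -16.6875, g(6.78125) = -17.5625.
Sum = Δu · [g(3.71875) + g(4.15625) + g(4.59375) + ...].
Sum = -50.75.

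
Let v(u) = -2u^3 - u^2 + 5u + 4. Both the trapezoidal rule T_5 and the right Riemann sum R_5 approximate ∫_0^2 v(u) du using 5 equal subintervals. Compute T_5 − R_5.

2

T_5 = 6.96.
R_5 = 4.96.
T_5 − R_5 = 2.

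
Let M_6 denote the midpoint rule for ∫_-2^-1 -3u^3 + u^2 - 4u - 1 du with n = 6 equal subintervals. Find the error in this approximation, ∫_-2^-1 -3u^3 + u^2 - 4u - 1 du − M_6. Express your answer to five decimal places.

0.03356

Exact integral: ∫_-2^-1 f(u) du ≈ 18.5833333.
M_6 ≈ 18.5497685.
Error ≈ 18.5833333 − 18.5497685 ≈ 0.03356.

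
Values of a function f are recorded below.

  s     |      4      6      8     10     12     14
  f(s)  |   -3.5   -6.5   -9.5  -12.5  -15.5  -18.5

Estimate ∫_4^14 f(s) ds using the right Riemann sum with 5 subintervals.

-125

Δs = 2.
Sum = 2·[(-6.5) + (-9.5) + (-12.5) + (-15.5) + (-18.5)] = -125.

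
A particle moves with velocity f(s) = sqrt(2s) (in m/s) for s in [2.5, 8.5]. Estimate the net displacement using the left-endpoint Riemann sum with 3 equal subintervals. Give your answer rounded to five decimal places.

Δs = (8.5 − 2.5)/3 = 2.
Left endpoints: 2.5, 4.5, 6.5.
f(2.5) ≈ 2.23607, f(4.5) ≈ 3.00000, f(6.5) ≈ 3.60555.
Sum = Δs · [f(2.5) + f(4.5) + f(6.5)].
Sum ≈ 17.68324.

17.68324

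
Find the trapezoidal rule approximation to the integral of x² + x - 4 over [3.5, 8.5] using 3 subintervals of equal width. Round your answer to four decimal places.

Δx = (8.5 − 3.5)/3 = 5/3.
f(3.5) = 11.75, f(31/6) = 1003/36, f(41/6) = 1783/36, f(8.5) = 76.75.
T_3 = (Δx/2)·[f(x_0) + 2f(x_1) + 2f(x_2) + f(x_3)].
Sum ≈ 202.7315.

202.7315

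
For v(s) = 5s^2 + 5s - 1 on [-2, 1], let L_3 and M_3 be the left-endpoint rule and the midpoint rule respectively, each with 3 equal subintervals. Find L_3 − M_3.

3.75

L_3 = 7.
M_3 = 3.25.
L_3 − M_3 = 3.75.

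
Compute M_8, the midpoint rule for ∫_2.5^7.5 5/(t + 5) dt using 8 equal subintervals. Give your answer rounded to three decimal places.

2.553

Δt = (7.5 − 2.5)/8 = 0.625.
Midpoints: 2.8125, 3.4375, 4.0625, 4.6875, 5.3125, 5.9375, 6.5625, 7.1875.
f(2.8125) = 0.64, f(3.4375) = 16/27, f(4.0625) = 16/29, f(4.6875) = 16/31, f(5.3125) = 16/33, f(5.9375) = 16/35, f(6.5625) = 16/37, f(7.1875) = 16/39.
Sum = Δt · [f(2.8125) + f(3.4375) + f(4.0625) + ...].
Sum ≈ 2.553.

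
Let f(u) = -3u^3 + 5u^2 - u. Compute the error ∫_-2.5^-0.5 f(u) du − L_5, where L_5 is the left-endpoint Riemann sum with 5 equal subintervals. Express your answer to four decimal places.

-16.6867

Exact integral: ∫_-2.5^-0.5 f(u) du ≈ 58.083333.
L_5 = 74.77.
Error ≈ 58.083333 − 74.77 ≈ -16.6867.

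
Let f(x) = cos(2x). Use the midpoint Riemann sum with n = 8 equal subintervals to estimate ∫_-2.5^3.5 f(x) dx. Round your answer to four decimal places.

-0.1661

Δx = (3.5 − (-2.5))/8 = 0.75.
Midpoints: -2.125, -1.375, -0.625, 0.125, 0.875, 1.625, 2.375, 3.125.
f(-2.125) ≈ -0.4461, f(-1.375) ≈ -0.9243, f(-0.625) ≈ 0.3153, f(0.125) ≈ 0.9689, f(0.875) ≈ -0.1782, f(1.625) ≈ -0.9941, f(2.375) ≈ 0.0376, f(3.125) ≈ 0.9994.
Sum = Δx · [f(-2.125) + f(-1.375) + f(-0.625) + ...].
Sum ≈ -0.1661.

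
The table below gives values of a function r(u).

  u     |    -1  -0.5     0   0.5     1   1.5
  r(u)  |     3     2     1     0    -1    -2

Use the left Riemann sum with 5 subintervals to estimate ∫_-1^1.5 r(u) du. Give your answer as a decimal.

Δu = 0.5.
Sum = 0.5·[3 + 2 + 1 + 0 + (-1)] = 2.5.

2.5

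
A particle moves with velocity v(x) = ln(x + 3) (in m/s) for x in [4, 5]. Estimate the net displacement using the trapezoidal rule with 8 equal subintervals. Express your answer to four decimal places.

Δx = (5 − 4)/8 = 0.125.
v(4) ≈ 1.9459, v(4.125) ≈ 1.9636, v(4.25) ≈ 1.9810, v(4.375) ≈ 1.9981, v(4.5) ≈ 2.0149, v(4.625) ≈ 2.0314, v(4.75) ≈ 2.0477, v(4.875) ≈ 2.0637, v(5) ≈ 2.0794.
T_8 = (Δx/2)·[v(x_0) + 2v(x_1) + ... + 2v(x_{7}) + v(x_8)].
Sum ≈ 2.0141.

2.0141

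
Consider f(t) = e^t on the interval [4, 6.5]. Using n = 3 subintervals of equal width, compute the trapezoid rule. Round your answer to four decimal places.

Δt = (6.5 − 4)/3 = 5/6.
f(4) ≈ 54.5982, f(29/6) ≈ 125.6290, f(17/3) ≈ 289.0694, f(6.5) ≈ 665.1416.
T_3 = (Δt/2)·[f(t_0) + 2f(t_1) + 2f(t_2) + f(t_3)].
Sum ≈ 645.4736.

645.4736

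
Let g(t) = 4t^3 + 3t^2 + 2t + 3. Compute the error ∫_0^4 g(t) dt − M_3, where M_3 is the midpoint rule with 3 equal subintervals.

Exact integral: ∫_0^4 g(t) dt = 348.
M_3 = 332.
Error = 348 − 332 = 16.

16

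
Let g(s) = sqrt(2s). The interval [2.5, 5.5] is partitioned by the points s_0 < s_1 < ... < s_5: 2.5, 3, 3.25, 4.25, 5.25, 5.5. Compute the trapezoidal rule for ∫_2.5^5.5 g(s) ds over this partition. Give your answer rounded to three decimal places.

8.426

Subinterval widths: 0.5, 0.25, 1, 1, 0.25.
g(2.5) ≈ 2.236, g(3) ≈ 2.449, g(3.25) ≈ 2.550, g(4.25) ≈ 2.915, g(5.25) ≈ 3.240, g(5.5) ≈ 3.317.
On each subinterval the trapezoid contributes (Δs_i/2)·[g(s_{i-1}) + g(s_i)].
Sum ≈ 8.426.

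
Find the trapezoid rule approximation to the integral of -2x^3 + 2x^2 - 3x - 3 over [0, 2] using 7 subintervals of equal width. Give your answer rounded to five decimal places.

-14.77551

Δx = (2 − 0)/7 = 2/7.
f(0) = -3, f(2/7) = -1283/343, f(4/7) = -1521/343, f(6/7) = -1839/343, f(8/7) = -2333/343, f(10/7) = -3099/343, f(12/7) = -4233/343, f(2) = -17.
T_7 = (Δx/2)·[f(x_0) + 2f(x_1) + ... + 2f(x_{6}) + f(x_7)].
Sum ≈ -14.77551.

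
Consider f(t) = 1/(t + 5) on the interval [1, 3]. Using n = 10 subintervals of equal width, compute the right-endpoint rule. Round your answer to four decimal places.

0.2836

Δt = (3 − 1)/10 = 0.2.
Right endpoints: 1.2, 1.4, 1.6, 1.8, 2, 2.2, 2.4, 2.6, 2.8, 3.
f(1.2) = 5/31, f(1.4) = 0.15625, f(1.6) = 5/33, f(1.8) = 5/34, f(2) = 1/7, f(2.2) = 5/36, f(2.4) = 5/37, f(2.6) = 5/38, f(2.8) = 5/39, f(3) = 0.125.
Sum = Δt · [f(1.2) + f(1.4) + f(1.6) + ...].
Sum ≈ 0.2836.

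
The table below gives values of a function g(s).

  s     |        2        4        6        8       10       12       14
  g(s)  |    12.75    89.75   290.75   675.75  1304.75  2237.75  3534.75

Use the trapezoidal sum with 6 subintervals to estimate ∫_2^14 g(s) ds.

12745

Δs = 2.
T_6 = (2/2)·[12.75 + 2·89.75 + 2·290.75 + 2·675.75 + 2·1304.75 + 2·2237.75 + 3534.75] = 12745.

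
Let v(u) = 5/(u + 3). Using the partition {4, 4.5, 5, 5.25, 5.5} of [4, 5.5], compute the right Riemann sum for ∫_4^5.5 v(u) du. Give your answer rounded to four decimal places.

0.9444

Subinterval widths: 0.5, 0.5, 0.25, 0.25.
Right endpoints: 4.5, 5, 5.25, 5.5.
v(4.5) = 2/3, v(5) = 0.625, v(5.25) = 20/33, v(5.5) = 10/17.
Sum = Σ Δu_i · v(u_i).
Sum ≈ 0.9444.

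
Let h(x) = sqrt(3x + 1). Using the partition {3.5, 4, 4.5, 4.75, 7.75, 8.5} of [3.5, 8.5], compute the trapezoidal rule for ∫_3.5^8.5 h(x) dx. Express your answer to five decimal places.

Subinterval widths: 0.5, 0.5, 0.25, 3, 0.75.
h(3.5) ≈ 3.39116, h(4) ≈ 3.60555, h(4.5) ≈ 3.80789, h(4.75) ≈ 3.90512, h(7.75) ≈ 4.92443, h(8.5) ≈ 5.14782.
On each subinterval the trapezoid contributes (Δx_i/2)·[h(x_{i-1}) + h(x_i)].
Sum ≈ 21.58809.

21.58809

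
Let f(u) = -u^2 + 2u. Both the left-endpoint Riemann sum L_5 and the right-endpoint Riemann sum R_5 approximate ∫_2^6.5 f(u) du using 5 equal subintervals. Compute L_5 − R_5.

26.325

L_5 = -38.07.
R_5 = -64.395.
L_5 − R_5 = 26.325.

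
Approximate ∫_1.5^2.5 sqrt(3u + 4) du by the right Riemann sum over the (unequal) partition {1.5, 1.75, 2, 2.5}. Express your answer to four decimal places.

Subinterval widths: 0.25, 0.25, 0.5.
Right endpoints: 1.75, 2, 2.5.
f(1.75) ≈ 3.0414, f(2) ≈ 3.1623, f(2.5) ≈ 3.3912.
Sum = Σ Δu_i · f(u_i).
Sum ≈ 3.2465.

3.2465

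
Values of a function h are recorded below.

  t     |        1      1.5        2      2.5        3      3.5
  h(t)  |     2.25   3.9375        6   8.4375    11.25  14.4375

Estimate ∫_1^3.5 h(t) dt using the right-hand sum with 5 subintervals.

Δt = 0.5.
Sum = 0.5·[3.9375 + 6 + 8.4375 + 11.25 + 14.4375] = 22.03125.

22.03125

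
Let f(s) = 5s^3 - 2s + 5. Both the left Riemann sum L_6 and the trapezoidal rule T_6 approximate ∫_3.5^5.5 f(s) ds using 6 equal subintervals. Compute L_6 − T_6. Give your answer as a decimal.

L_6 = 848.5.
T_6 = 950.75.
L_6 − T_6 = -102.25.

-102.25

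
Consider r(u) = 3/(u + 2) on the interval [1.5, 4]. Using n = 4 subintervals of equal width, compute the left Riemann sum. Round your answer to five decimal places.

Δu = (4 − 1.5)/4 = 0.625.
Left endpoints: 1.5, 2.125, 2.75, 3.375.
r(1.5) = 6/7, r(2.125) = 8/11, r(2.75) = 12/19, r(3.375) = 24/43.
Sum = Δu · [r(1.5) + r(2.125) + r(2.75) + r(3.375)].
Sum ≈ 1.73383.

1.73383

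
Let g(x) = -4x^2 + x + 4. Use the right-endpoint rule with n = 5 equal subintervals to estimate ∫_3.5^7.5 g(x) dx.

Δx = (7.5 − 3.5)/5 = 0.8.
Right endpoints: 4.3, 5.1, 5.9, 6.7, 7.5.
g(4.3) = -65.66, g(5.1) = -94.94, g(5.9) = -129.34, g(6.7) = -168.86, g(7.5) = -213.5.
Sum = Δx · [g(4.3) + g(5.1) + g(5.9) + g(6.7) + g(7.5)].
Sum = -537.84.

-537.84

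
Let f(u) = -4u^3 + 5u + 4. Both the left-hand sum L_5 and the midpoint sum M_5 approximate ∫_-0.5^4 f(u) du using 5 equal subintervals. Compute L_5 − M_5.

86.16375

L_5 = -106.02.
M_5 = -192.18375.
L_5 − M_5 = 86.16375.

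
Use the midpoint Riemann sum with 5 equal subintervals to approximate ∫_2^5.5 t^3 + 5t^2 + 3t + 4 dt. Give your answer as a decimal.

Δt = (5.5 − 2)/5 = 0.7.
Midpoints: 2.35, 3.05, 3.75, 4.45, 5.15.
f(2.35) = 51.640375, f(3.05) = 88.035125, f(3.75) = 138.296875, f(4.45) = 204.483625, f(5.15) = 288.653375.
Sum = Δt · [f(2.35) + f(3.05) + f(3.75) + f(4.45) + f(5.15)].
Sum = 539.7765625.

539.7765625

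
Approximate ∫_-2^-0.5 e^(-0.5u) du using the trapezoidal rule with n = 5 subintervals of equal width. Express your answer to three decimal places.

2.874

Δu = (-0.5 − (-2))/5 = 0.3.
f(-2) ≈ 2.718, f(-1.7) ≈ 2.340, f(-1.4) ≈ 2.014, f(-1.1) ≈ 1.733, f(-0.8) ≈ 1.492, f(-0.5) ≈ 1.284.
T_5 = (Δu/2)·[f(u_0) + 2f(u_1) + ... + 2f(u_{4}) + f(u_5)].
Sum ≈ 2.874.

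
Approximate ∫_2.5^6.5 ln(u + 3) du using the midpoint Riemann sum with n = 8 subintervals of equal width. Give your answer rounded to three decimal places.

Δu = (6.5 − 2.5)/8 = 0.5.
Midpoints: 2.75, 3.25, 3.75, 4.25, 4.75, 5.25, 5.75, 6.25.
f(2.75) ≈ 1.749, f(3.25) ≈ 1.833, f(3.75) ≈ 1.910, f(4.25) ≈ 1.981, f(4.75) ≈ 2.048, f(5.25) ≈ 2.110, f(5.75) ≈ 2.169, f(6.25) ≈ 2.225.
Sum = Δu · [f(2.75) + f(3.25) + f(3.75) + ...].
Sum ≈ 8.012.

8.012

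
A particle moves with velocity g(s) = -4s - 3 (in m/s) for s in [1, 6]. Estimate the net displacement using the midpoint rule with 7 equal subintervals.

-85

Δs = (6 − 1)/7 = 5/7.
Midpoints: 19/14, 29/14, 39/14, 3.5, 59/14, 69/14, 79/14.
g(19/14) = -59/7, g(29/14) = -79/7, g(39/14) = -99/7, g(3.5) = -17, g(59/14) = -139/7, g(69/14) = -159/7, g(79/14) = -179/7.
Sum = Δs · [g(19/14) + g(29/14) + g(39/14) + ...].
Sum = -85.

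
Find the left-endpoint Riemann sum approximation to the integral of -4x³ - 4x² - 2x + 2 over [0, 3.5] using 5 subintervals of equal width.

Δx = (3.5 − 0)/5 = 0.7.
Left endpoints: 0, 0.7, 1.4, 2.1, 2.8.
f(0) = 2, f(0.7) = -2.732, f(1.4) = -19.616, f(2.1) = -56.884, f(2.8) = -122.768.
Sum = Δx · [f(0) + f(0.7) + f(1.4) + f(2.1) + f(2.8)].
Sum = -140.

-140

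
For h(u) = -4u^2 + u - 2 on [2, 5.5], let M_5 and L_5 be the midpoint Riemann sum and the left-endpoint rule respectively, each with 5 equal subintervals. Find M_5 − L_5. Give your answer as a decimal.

M_5 = -204.47.
L_5 = -170.66.
M_5 − L_5 = -33.81.

-33.81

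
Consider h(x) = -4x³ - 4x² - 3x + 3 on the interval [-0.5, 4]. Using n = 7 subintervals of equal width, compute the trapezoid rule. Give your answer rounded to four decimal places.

Δx = (4 − (-0.5))/7 = 9/14.
h(-0.5) = 4, h(1/7) = 850/343, h(11/14) = -1292/343, h(10/7) = -7241/343, h(29/14) = -19184/343, h(19/7) = -39308/343, h(47/14) = -69800/343, h(4) = -329.
T_7 = (Δx/2)·[h(x_0) + 2h(x_1) + ... + 2h(x_{6}) + h(x_7)].
Sum ≈ -359.3112.

-359.3112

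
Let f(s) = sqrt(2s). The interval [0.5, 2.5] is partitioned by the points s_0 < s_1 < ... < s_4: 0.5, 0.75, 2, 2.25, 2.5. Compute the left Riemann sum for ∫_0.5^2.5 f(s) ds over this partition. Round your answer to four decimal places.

2.8113

Subinterval widths: 0.25, 1.25, 0.25, 0.25.
Left endpoints: 0.5, 0.75, 2, 2.25.
f(0.5) ≈ 1.0000, f(0.75) ≈ 1.2247, f(2) ≈ 2.0000, f(2.25) ≈ 2.1213.
Sum = Σ Δs_i · f(s_i).
Sum ≈ 2.8113.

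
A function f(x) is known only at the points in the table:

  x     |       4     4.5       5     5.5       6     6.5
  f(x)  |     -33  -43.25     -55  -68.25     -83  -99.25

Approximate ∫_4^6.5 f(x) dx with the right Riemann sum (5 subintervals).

-174.375

Δx = 0.5.
Sum = 0.5·[(-43.25) + (-55) + (-68.25) + (-83) + (-99.25)] = -174.375.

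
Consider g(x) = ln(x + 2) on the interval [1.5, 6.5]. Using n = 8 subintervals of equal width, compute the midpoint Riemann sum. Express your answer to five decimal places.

8.80862

Δx = (6.5 − 1.5)/8 = 0.625.
Midpoints: 1.8125, 2.4375, 3.0625, 3.6875, 4.3125, 4.9375, 5.5625, 6.1875.
g(1.8125) ≈ 1.33829, g(2.4375) ≈ 1.49009, g(3.0625) ≈ 1.62186, g(3.6875) ≈ 1.73827, g(4.3125) ≈ 1.84253, g(4.9375) ≈ 1.93694, g(5.5625) ≈ 2.02320, g(6.1875) ≈ 2.10261.
Sum = Δx · [g(1.8125) + g(2.4375) + g(3.0625) + ...].
Sum ≈ 8.80862.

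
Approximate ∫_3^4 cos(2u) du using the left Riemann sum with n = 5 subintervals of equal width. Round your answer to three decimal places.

0.736

Δu = (4 − 3)/5 = 0.2.
Left endpoints: 3, 3.2, 3.4, 3.6, 3.8.
f(3) ≈ 0.960, f(3.2) ≈ 0.993, f(3.4) ≈ 0.869, f(3.6) ≈ 0.608, f(3.8) ≈ 0.251.
Sum = Δu · [f(3) + f(3.2) + f(3.4) + f(3.6) + f(3.8)].
Sum ≈ 0.736.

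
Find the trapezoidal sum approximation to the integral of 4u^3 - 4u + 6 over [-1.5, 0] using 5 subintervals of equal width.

Δu = (0 − (-1.5))/5 = 0.3.
f(-1.5) = -1.5, f(-1.2) = 3.888, f(-0.9) = 6.684, f(-0.6) = 7.536, f(-0.3) = 7.092, f(0) = 6.
T_5 = (Δu/2)·[f(u_0) + 2f(u_1) + ... + 2f(u_{4}) + f(u_5)].
Sum = 8.235.

8.235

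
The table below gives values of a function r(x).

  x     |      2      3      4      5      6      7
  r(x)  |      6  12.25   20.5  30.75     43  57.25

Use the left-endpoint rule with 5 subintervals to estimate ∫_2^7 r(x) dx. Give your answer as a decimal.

Δx = 1.
Sum = 1·[6 + 12.25 + 20.5 + 30.75 + 43] = 112.5.

112.5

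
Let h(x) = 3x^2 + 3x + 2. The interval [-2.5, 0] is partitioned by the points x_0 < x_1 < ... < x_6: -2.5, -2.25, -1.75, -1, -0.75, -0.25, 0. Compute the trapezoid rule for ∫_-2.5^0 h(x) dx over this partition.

Subinterval widths: 0.25, 0.5, 0.75, 0.25, 0.5, 0.25.
h(-2.5) = 13.25, h(-2.25) = 10.4375, h(-1.75) = 5.9375, h(-1) = 2, h(-0.75) = 1.4375, h(-0.25) = 1.4375, h(0) = 2.
On each subinterval the trapezoid contributes (Δx_i/2)·[h(x_{i-1}) + h(x_i)].
Sum = 11.609375.

11.609375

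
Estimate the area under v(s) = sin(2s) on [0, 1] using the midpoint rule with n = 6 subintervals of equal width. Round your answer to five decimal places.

Δs = (1 − 0)/6 = 1/6.
Midpoints: 1/12, 0.25, 5/12, 7/12, 0.75, 11/12.
v(1/12) ≈ 0.16590, v(0.25) ≈ 0.47943, v(5/12) ≈ 0.74018, v(7/12) ≈ 0.91944, v(0.75) ≈ 0.99749, v(11/12) ≈ 0.96573.
Sum = Δs · [v(1/12) + v(0.25) + v(5/12) + ...].
Sum ≈ 0.71136.

0.71136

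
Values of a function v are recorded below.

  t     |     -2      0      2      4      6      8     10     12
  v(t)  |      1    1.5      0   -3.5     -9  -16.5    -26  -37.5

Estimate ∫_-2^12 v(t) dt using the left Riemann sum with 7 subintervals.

Δt = 2.
Sum = 2·[1 + 1.5 + 0 + (-3.5) + (-9) + (-16.5) + (-26)] = -105.

-105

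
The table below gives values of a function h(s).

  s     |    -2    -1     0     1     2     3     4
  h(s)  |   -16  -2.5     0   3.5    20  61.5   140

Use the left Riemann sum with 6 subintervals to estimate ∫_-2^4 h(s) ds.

66.5

Δs = 1.
Sum = 1·[(-16) + (-2.5) + 0 + 3.5 + 20 + 61.5] = 66.5.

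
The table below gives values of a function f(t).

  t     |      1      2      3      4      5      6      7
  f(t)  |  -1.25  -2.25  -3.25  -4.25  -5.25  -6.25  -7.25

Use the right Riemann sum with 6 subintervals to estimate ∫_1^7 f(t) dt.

-28.5

Δt = 1.
Sum = 1·[(-2.25) + (-3.25) + (-4.25) + (-5.25) + (-6.25) + (-7.25)] = -28.5.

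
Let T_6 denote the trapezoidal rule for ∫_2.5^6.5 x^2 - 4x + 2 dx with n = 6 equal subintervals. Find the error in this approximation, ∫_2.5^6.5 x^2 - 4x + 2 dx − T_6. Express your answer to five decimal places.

Exact integral: ∫_2.5^6.5 f(x) dx ≈ 22.3333333.
T_6 ≈ 22.6296296.
Error ≈ 22.3333333 − 22.6296296 ≈ -0.29630.

-0.29630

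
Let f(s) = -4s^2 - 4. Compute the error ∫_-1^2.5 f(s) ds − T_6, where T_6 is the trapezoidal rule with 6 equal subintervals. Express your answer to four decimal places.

0.7940

Exact integral: ∫_-1^2.5 f(s) ds ≈ -36.166667.
T_6 ≈ -36.960648.
Error ≈ -36.166667 − (-36.960648) ≈ 0.7940.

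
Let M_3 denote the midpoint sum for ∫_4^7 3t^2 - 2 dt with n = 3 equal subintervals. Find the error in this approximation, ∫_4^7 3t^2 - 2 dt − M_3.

Exact integral: ∫_4^7 f(t) dt = 273.
M_3 = 272.25.
Error = 273 − 272.25 = 0.75.

0.75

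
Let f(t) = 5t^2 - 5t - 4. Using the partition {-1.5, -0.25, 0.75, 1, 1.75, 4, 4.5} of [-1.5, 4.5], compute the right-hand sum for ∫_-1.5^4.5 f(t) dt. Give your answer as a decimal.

156.3125

Subinterval widths: 1.25, 1, 0.25, 0.75, 2.25, 0.5.
Right endpoints: -0.25, 0.75, 1, 1.75, 4, 4.5.
f(-0.25) = -2.4375, f(0.75) = -4.9375, f(1) = -4, f(1.75) = 2.5625, f(4) = 56, f(4.5) = 74.75.
Sum = Σ Δt_i · f(t_i).
Sum = 156.3125.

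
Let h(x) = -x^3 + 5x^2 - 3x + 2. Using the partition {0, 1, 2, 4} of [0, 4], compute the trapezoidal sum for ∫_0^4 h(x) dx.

Subinterval widths: 1, 1, 2.
h(0) = 2, h(1) = 3, h(2) = 8, h(4) = 6.
On each subinterval the trapezoid contributes (Δx_i/2)·[h(x_{i-1}) + h(x_i)].
Sum = 22.

22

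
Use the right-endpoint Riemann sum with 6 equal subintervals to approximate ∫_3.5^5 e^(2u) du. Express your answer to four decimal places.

Δu = (5 − 3.5)/6 = 0.25.
Right endpoints: 3.75, 4, 4.25, 4.5, 4.75, 5.
f(3.75) ≈ 1808.0424, f(4) ≈ 2980.9580, f(4.25) ≈ 4914.7688, f(4.5) ≈ 8103.0839, f(4.75) ≈ 13359.7268, f(5) ≈ 22026.4658.
Sum = Δu · [f(3.75) + f(4) + f(4.25) + ...].
Sum ≈ 13298.2614.

13298.2614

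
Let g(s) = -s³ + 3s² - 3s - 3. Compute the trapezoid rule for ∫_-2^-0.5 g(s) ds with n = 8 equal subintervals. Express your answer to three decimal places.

Δs = (-0.5 − (-2))/8 = 0.1875.
g(-2) = 23, g(-1.8125) = 74741/4096, g(-1.625) = 7213/512, g(-1.4375) = 42935/4096, g(-1.25) = 7.390625, g(-1.0625) = 19553/4096, g(-0.875) = 1327/512, g(-0.6875) = 3299/4096, g(-0.5) = -0.625.
T_8 = (Δs/2)·[g(s_0) + 2g(s_1) + ... + 2g(s_{7}) + g(s_8)].
Sum ≈ 13.044.

13.044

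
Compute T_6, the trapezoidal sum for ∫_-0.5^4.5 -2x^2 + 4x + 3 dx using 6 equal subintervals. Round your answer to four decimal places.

Δx = (4.5 − (-0.5))/6 = 5/6.
f(-0.5) = 0.5, f(1/3) = 37/9, f(7/6) = 89/18, f(2) = 3, f(17/6) = -31/18, f(11/3) = -83/9, f(4.5) = -19.5.
T_6 = (Δx/2)·[f(x_0) + 2f(x_1) + ... + 2f(x_{5}) + f(x_6)].
Sum ≈ -6.9907.

-6.9907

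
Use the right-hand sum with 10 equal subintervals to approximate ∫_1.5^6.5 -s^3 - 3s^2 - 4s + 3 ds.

-887.1875

Δs = (6.5 − 1.5)/10 = 0.5.
Right endpoints: 2, 2.5, 3, 3.5, 4, 4.5, 5, 5.5, 6, 6.5.
f(2) = -25, f(2.5) = -41.375, f(3) = -63, f(3.5) = -90.625, f(4) = -125, f(4.5) = -166.875, f(5) = -217, f(5.5) = -276.125, f(6) = -345, f(6.5) = -424.375.
Sum = Δs · [f(2) + f(2.5) + f(3) + ...].
Sum = -887.1875.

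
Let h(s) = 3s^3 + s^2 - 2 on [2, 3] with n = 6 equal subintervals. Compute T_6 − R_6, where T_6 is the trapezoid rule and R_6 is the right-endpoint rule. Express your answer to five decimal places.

-5.16667

T_6 ≈ 53.1921296.
R_6 ≈ 58.3587963.
T_6 − R_6 ≈ -5.16667.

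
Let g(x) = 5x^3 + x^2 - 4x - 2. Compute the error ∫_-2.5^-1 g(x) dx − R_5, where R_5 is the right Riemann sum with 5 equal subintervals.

-8.713125

Exact integral: ∫_-2.5^-1 g(x) dx = -35.203125.
R_5 = -26.49.
Error = -35.203125 − (-26.49) = -8.713125.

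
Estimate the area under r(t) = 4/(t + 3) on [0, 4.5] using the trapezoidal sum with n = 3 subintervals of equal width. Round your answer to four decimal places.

3.7333

Δt = (4.5 − 0)/3 = 1.5.
r(0) = 4/3, r(1.5) = 8/9, r(3) = 2/3, r(4.5) = 8/15.
T_3 = (Δt/2)·[r(t_0) + 2r(t_1) + 2r(t_2) + r(t_3)].
Sum ≈ 3.7333.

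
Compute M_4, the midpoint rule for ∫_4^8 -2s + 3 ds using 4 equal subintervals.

Δs = (8 − 4)/4 = 1.
Midpoints: 4.5, 5.5, 6.5, 7.5.
f(4.5) = -6, f(5.5) = -8, f(6.5) = -10, f(7.5) = -12.
Sum = Δs · [f(4.5) + f(5.5) + f(6.5) + f(7.5)].
Sum = -36.

-36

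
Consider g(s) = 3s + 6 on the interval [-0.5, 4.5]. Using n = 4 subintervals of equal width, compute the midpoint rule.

60

Δs = (4.5 − (-0.5))/4 = 1.25.
Midpoints: 0.125, 1.375, 2.625, 3.875.
g(0.125) = 6.375, g(1.375) = 10.125, g(2.625) = 13.875, g(3.875) = 17.625.
Sum = Δs · [g(0.125) + g(1.375) + g(2.625) + g(3.875)].
Sum = 60.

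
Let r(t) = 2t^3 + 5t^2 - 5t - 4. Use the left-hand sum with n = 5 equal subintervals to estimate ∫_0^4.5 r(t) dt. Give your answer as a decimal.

182.07

Δt = (4.5 − 0)/5 = 0.9.
Left endpoints: 0, 0.9, 1.8, 2.7, 3.6.
r(0) = -4, r(0.9) = -2.992, r(1.8) = 14.864, r(2.7) = 58.316, r(3.6) = 136.112.
Sum = Δt · [r(0) + r(0.9) + r(1.8) + r(2.7) + r(3.6)].
Sum = 182.07.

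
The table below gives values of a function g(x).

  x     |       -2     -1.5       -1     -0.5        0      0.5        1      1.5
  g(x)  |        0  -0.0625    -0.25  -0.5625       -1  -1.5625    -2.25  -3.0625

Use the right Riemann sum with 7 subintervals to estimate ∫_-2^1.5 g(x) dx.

Δx = 0.5.
Sum = 0.5·[(-0.0625) + (-0.25) + (-0.5625) + (-1) + (-1.5625) + (-2.25) + (-3.0625)] = -4.375.

-4.375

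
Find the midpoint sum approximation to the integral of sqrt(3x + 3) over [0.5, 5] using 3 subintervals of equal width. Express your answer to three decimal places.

Δx = (5 − 0.5)/3 = 1.5.
Midpoints: 1.25, 2.75, 4.25.
f(1.25) ≈ 2.598, f(2.75) ≈ 3.354, f(4.25) ≈ 3.969.
Sum = Δx · [f(1.25) + f(2.75) + f(4.25)].
Sum ≈ 14.881.

14.881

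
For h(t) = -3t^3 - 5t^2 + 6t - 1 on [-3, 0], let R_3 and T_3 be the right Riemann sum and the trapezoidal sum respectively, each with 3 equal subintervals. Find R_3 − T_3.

R_3 = -19.
T_3 = -10.
R_3 − T_3 = -9.

-9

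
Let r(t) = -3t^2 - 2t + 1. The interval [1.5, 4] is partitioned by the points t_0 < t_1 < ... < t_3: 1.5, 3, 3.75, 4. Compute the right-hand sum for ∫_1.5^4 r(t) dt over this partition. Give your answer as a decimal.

-98.265625

Subinterval widths: 1.5, 0.75, 0.25.
Right endpoints: 3, 3.75, 4.
r(3) = -32, r(3.75) = -48.6875, r(4) = -55.
Sum = Σ Δt_i · r(t_i).
Sum = -98.265625.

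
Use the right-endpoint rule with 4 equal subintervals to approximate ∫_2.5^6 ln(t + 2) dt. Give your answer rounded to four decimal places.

6.6127

Δt = (6 − 2.5)/4 = 0.875.
Right endpoints: 3.375, 4.25, 5.125, 6.
f(3.375) ≈ 1.6818, f(4.25) ≈ 1.8326, f(5.125) ≈ 1.9636, f(6) ≈ 2.0794.
Sum = Δt · [f(3.375) + f(4.25) + f(5.125) + f(6)].
Sum ≈ 6.6127.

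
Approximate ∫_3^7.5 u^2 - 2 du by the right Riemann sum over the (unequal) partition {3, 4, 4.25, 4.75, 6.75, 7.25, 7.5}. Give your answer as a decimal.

Subinterval widths: 1, 0.25, 0.5, 2, 0.5, 0.25.
Right endpoints: 4, 4.25, 4.75, 6.75, 7.25, 7.5.
f(4) = 14, f(4.25) = 16.0625, f(4.75) = 20.5625, f(6.75) = 43.5625, f(7.25) = 50.5625, f(7.5) = 54.25.
Sum = Σ Δu_i · f(u_i).
Sum = 154.265625.

154.265625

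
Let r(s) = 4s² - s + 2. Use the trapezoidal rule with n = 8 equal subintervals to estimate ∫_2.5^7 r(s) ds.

Δs = (7 − 2.5)/8 = 0.5625.
r(2.5) = 24.5, r(3.0625) = 36.453125, r(3.625) = 50.9375, r(4.1875) = 67.953125, r(4.75) = 87.5, r(5.3125) = 109.578125, r(5.875) = 134.1875, r(6.4375) = 161.328125, r(7) = 191.
T_8 = (Δs/2)·[r(s_0) + 2r(s_1) + ... + 2r(s_{7}) + r(s_8)].
Sum = 425.07421875.

425.07421875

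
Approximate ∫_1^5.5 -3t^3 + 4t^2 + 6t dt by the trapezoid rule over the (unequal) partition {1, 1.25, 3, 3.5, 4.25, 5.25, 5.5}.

-400.09375

Subinterval widths: 0.25, 1.75, 0.5, 0.75, 1, 0.25.
f(1) = 7, f(1.25) = 7.890625, f(3) = -27, f(3.5) = -58.625, f(4.25) = -132.546875, f(5.25) = -292.359375, f(5.5) = -345.125.
On each subinterval the trapezoid contributes (Δt_i/2)·[f(t_{i-1}) + f(t_i)].
Sum = -400.09375.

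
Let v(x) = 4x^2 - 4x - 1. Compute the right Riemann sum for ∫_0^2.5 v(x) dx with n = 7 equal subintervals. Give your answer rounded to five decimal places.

8.72449

Δx = (2.5 − 0)/7 = 5/14.
Right endpoints: 5/14, 5/7, 15/14, 10/7, 25/14, 15/7, 2.5.
v(5/14) = -94/49, v(5/7) = -89/49, v(15/14) = -34/49, v(10/7) = 71/49, v(25/14) = 226/49, v(15/7) = 431/49, v(2.5) = 14.
Sum = Δx · [v(5/14) + v(5/7) + v(15/14) + ...].
Sum ≈ 8.72449.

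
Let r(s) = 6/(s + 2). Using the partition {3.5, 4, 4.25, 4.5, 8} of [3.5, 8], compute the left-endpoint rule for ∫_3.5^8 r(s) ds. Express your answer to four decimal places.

4.2662

Subinterval widths: 0.5, 0.25, 0.25, 3.5.
Left endpoints: 3.5, 4, 4.25, 4.5.
r(3.5) = 12/11, r(4) = 1, r(4.25) = 0.96, r(4.5) = 12/13.
Sum = Σ Δs_i · r(s_i).
Sum ≈ 4.2662.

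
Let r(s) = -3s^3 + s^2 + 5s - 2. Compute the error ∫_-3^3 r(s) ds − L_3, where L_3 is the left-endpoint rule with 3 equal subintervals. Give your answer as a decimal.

-136

Exact integral: ∫_-3^3 r(s) ds = 6.
L_3 = 142.
Error = 6 − 142 = -136.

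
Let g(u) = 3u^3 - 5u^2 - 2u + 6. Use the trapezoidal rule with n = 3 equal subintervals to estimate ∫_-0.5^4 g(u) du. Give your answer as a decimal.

Δu = (4 − (-0.5))/3 = 1.5.
g(-0.5) = 5.375, g(1) = 2, g(2.5) = 16.625, g(4) = 110.
T_3 = (Δu/2)·[g(u_0) + 2g(u_1) + 2g(u_2) + g(u_3)].
Sum = 114.46875.

114.46875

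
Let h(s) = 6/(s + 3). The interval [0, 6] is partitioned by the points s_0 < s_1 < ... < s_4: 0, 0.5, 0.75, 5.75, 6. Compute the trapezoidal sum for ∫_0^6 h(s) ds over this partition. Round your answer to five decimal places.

Subinterval widths: 0.5, 0.25, 5, 0.25.
h(0) = 2, h(0.5) = 12/7, h(0.75) = 1.6, h(5.75) = 24/35, h(6) = 2/3.
On each subinterval the trapezoid contributes (Δs_i/2)·[h(s_{i-1}) + h(s_i)].
Sum ≈ 7.22619.

7.22619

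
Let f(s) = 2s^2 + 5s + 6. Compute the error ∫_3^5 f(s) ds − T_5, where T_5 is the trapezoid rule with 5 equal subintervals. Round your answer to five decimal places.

Exact integral: ∫_3^5 f(s) ds ≈ 117.3333333.
T_5 = 117.44.
Error ≈ 117.3333333 − 117.44 ≈ -0.10667.

-0.10667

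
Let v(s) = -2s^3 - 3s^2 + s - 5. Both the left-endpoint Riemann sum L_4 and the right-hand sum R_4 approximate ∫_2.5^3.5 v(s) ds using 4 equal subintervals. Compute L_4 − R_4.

L_4 = -76.03125.
R_4 = -93.90625.
L_4 − R_4 = 17.875.

17.875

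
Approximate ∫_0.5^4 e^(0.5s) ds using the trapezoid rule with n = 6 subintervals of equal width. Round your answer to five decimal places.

Δs = (4 − 0.5)/6 = 7/12.
f(0.5) ≈ 1.28403, f(13/12) ≈ 1.71887, f(5/3) ≈ 2.30098, f(2.25) ≈ 3.08022, f(17/6) ≈ 4.12335, f(41/12) ≈ 5.51975, f(4) ≈ 7.38906.
T_6 = (Δs/2)·[f(s_0) + 2f(s_1) + ... + 2f(s_{5}) + f(s_6)].
Sum ≈ 12.29650.

12.29650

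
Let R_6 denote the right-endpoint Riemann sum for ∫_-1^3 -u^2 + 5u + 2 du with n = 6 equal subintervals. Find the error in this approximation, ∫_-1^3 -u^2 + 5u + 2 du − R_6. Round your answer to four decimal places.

Exact integral: ∫_-1^3 f(u) du ≈ 18.666667.
R_6 ≈ 22.370370.
Error ≈ 18.666667 − 22.370370 ≈ -3.7037.

-3.7037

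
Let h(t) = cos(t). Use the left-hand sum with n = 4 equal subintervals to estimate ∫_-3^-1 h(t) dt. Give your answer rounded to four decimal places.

Δt = (-1 − (-3))/4 = 0.5.
Left endpoints: -3, -2.5, -2, -1.5.
h(-3) ≈ -0.9900, h(-2.5) ≈ -0.8011, h(-2) ≈ -0.4161, h(-1.5) ≈ 0.0707.
Sum = Δt · [h(-3) + h(-2.5) + h(-2) + h(-1.5)].
Sum ≈ -1.0683.

-1.0683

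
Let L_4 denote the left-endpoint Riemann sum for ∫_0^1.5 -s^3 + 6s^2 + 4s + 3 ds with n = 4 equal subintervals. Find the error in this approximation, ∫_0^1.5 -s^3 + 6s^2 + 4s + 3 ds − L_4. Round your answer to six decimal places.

Exact integral: ∫_0^1.5 f(s) ds = 14.484375.
L_4 ≈ 11.59277344.
Error ≈ 14.484375 − 11.59277344 ≈ 2.891602.

2.891602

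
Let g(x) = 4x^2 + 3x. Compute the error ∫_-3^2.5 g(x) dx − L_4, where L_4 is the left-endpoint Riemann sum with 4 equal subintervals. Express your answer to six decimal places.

Exact integral: ∫_-3^2.5 g(x) dx ≈ 52.70833333.
L_4 = 55.859375.
Error ≈ 52.70833333 − 55.859375 ≈ -3.151042.

-3.151042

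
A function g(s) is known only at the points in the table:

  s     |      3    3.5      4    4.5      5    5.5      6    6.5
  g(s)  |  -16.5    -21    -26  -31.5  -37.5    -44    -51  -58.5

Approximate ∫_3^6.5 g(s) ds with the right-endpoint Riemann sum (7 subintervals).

Δs = 0.5.
Sum = 0.5·[(-21) + (-26) + (-31.5) + (-37.5) + (-44) + (-51) + (-58.5)] = -134.75.

-134.75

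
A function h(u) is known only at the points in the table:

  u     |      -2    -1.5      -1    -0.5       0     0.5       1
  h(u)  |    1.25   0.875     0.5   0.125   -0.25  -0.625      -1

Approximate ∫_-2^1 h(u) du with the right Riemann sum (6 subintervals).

Δu = 0.5.
Sum = 0.5·[0.875 + 0.5 + 0.125 + (-0.25) + (-0.625) + (-1)] = -0.1875.

-0.1875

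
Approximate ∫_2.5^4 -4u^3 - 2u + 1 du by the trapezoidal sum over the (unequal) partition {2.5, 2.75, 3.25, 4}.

-229.078125

Subinterval widths: 0.25, 0.5, 0.75.
f(2.5) = -66.5, f(2.75) = -87.6875, f(3.25) = -142.8125, f(4) = -263.
On each subinterval the trapezoid contributes (Δu_i/2)·[f(u_{i-1}) + f(u_i)].
Sum = -229.078125.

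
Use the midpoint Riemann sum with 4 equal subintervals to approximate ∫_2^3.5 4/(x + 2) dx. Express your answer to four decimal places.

1.2731

Δx = (3.5 − 2)/4 = 0.375.
Midpoints: 2.1875, 2.5625, 2.9375, 3.3125.
f(2.1875) = 64/67, f(2.5625) = 64/73, f(2.9375) = 64/79, f(3.3125) = 64/85.
Sum = Δx · [f(2.1875) + f(2.5625) + f(2.9375) + f(3.3125)].
Sum ≈ 1.2731.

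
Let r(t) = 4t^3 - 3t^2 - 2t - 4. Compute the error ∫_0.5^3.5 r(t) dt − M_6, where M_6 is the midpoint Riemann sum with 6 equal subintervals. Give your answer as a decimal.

1.3125

Exact integral: ∫_0.5^3.5 r(t) dt = 83.25.
M_6 = 81.9375.
Error = 83.25 − 81.9375 = 1.3125.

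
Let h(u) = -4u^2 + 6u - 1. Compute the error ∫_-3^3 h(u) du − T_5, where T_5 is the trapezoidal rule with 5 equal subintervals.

Exact integral: ∫_-3^3 h(u) du = -78.
T_5 = -83.76.
Error = -78 − (-83.76) = 5.76.

5.76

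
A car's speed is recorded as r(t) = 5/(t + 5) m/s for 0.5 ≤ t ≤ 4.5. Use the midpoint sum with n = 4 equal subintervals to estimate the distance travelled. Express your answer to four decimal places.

2.7282

Δt = (4.5 − 0.5)/4 = 1.
Midpoints: 1, 2, 3, 4.
r(1) = 5/6, r(2) = 5/7, r(3) = 0.625, r(4) = 5/9.
Sum = Δt · [r(1) + r(2) + r(3) + r(4)].
Sum ≈ 2.7282.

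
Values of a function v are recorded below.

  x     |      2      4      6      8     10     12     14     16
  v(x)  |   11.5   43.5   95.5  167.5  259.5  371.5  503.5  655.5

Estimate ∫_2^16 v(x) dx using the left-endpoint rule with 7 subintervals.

Δx = 2.
Sum = 2·[11.5 + 43.5 + 95.5 + 167.5 + 259.5 + 371.5 + 503.5] = 2905.

2905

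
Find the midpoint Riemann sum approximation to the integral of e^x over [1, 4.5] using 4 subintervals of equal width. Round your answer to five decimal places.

84.57488

Δx = (4.5 − 1)/4 = 0.875.
Midpoints: 1.4375, 2.3125, 3.1875, 4.0625.
f(1.4375) ≈ 4.21016, f(2.3125) ≈ 10.09964, f(3.1875) ≈ 24.22778, f(4.0625) ≈ 58.11943.
Sum = Δx · [f(1.4375) + f(2.3125) + f(3.1875) + f(4.0625)].
Sum ≈ 84.57488.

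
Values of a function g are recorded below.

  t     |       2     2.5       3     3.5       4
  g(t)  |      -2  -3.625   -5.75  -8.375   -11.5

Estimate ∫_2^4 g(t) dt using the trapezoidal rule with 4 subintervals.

Δt = 0.5.
T_4 = (0.5/2)·[(-2) + 2·(-3.625) + 2·(-5.75) + 2·(-8.375) + (-11.5)] = -12.25.

-12.25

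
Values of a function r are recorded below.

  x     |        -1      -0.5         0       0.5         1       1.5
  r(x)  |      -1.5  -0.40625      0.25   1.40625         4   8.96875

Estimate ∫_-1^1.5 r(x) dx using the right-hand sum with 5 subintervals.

Δx = 0.5.
Sum = 0.5·[(-0.40625) + 0.25 + 1.40625 + 4 + 8.96875] = 7.109375.

7.109375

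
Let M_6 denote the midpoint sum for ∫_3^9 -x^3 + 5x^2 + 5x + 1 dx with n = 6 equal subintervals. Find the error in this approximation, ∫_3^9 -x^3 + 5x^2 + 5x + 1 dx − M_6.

Exact integral: ∫_3^9 f(x) dx = -264.
M_6 = -257.5.
Error = -264 − (-257.5) = -6.5.

-6.5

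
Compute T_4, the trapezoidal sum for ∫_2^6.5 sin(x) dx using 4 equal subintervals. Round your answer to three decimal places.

Δx = (6.5 − 2)/4 = 1.125.
f(2) ≈ 0.909, f(3.125) ≈ 0.017, f(4.25) ≈ -0.895, f(5.375) ≈ -0.788, f(6.5) ≈ 0.215.
T_4 = (Δx/2)·[f(x_0) + 2f(x_1) + 2f(x_2) + 2f(x_3) + f(x_4)].
Sum ≈ -1.243.

-1.243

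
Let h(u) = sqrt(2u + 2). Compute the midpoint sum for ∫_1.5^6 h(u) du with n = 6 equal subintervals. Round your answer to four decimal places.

13.7385

Δu = (6 − 1.5)/6 = 0.75.
Midpoints: 1.875, 2.625, 3.375, 4.125, 4.875, 5.625.
h(1.875) ≈ 2.3979, h(2.625) ≈ 2.6926, h(3.375) ≈ 2.9580, h(4.125) ≈ 3.2016, h(4.875) ≈ 3.4278, h(5.625) ≈ 3.6401.
Sum = Δu · [h(1.875) + h(2.625) + h(3.375) + ...].
Sum ≈ 13.7385.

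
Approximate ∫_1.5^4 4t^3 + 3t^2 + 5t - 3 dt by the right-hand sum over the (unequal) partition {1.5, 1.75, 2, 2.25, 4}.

Subinterval widths: 0.25, 0.25, 0.25, 1.75.
Right endpoints: 1.75, 2, 2.25, 4.
f(1.75) = 36.375, f(2) = 51, f(2.25) = 69, f(4) = 321.
Sum = Σ Δt_i · f(t_i).
Sum = 600.84375.

600.84375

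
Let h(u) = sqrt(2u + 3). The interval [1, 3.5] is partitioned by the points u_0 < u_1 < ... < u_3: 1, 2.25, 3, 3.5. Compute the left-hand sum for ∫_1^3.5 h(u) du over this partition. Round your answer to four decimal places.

Subinterval widths: 1.25, 0.75, 0.5.
Left endpoints: 1, 2.25, 3.
h(1) ≈ 2.2361, h(2.25) ≈ 2.7386, h(3) ≈ 3.0000.
Sum = Σ Δu_i · h(u_i).
Sum ≈ 6.3490.

6.3490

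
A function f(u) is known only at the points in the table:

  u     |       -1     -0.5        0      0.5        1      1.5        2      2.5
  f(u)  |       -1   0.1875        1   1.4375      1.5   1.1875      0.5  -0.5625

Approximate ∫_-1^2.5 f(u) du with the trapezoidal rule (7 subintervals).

Δu = 0.5.
T_7 = (0.5/2)·[(-1) + 2·0.1875 + 2·1 + 2·1.4375 + 2·1.5 + 2·1.1875 + 2·0.5 + (-0.5625)] = 2.515625.

2.515625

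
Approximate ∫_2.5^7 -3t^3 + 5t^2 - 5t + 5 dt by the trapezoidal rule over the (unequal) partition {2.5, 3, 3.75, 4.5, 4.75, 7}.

-1405.640625

Subinterval widths: 0.5, 0.75, 0.75, 0.25, 2.25.
f(2.5) = -23.125, f(3) = -46, f(3.75) = -101.640625, f(4.5) = -189.625, f(4.75) = -227.453125, f(7) = -814.
On each subinterval the trapezoid contributes (Δt_i/2)·[f(t_{i-1}) + f(t_i)].
Sum = -1405.640625.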